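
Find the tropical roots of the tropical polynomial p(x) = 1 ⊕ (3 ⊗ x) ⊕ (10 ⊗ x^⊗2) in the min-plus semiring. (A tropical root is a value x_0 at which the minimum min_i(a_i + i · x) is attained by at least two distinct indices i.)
Roots: {-7, -2}

Each tropical root is a break point of the lower envelope of the lines y = a_i + i · x (there are 3 lines, with slopes 0, 1, ..., 2). Only the lines that attain the minimum somewhere contribute to roots; other lines are dominated. Here the surviving (envelope) indices are i = 2, i = 1, i = 0.
Intersections between consecutive envelope lines give the roots: for adjacent envelope indices i < j the intersection is x = (a_i − a_j) / (j − i). Reading off the sorted break points: {-7, -2}.
Verification: at each break x_0, at least two indices attain the minimum of min_i(a_i + i · x_0).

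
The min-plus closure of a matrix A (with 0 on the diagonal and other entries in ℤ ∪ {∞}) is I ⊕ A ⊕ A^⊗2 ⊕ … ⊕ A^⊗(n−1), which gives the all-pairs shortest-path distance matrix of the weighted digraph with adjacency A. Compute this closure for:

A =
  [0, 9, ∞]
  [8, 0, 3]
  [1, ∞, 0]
Closure =
  [0, 9, 12]
  [4, 0, 3]
  [1, 10, 0]

This is the Floyd-Warshall all-pairs shortest-path computation. For each intermediate vertex k = 0, 1, …, 2, update dist[i][j] ← min(dist[i][j], dist[i][k] + dist[k][j]). The final matrix gives, for each (i, j), the minimum total weight of any directed path from i to j (possibly empty when i = j).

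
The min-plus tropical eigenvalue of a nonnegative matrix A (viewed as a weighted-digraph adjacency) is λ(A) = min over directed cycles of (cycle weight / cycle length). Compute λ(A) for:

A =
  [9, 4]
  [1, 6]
λ(A) = 5/2

Enumerate directed cycles and compute their means (weight / length). Sample:
  cycle 0 → 0: weight = 9, length = 1, mean = 9/1 ≈ 9.000
  cycle 1 → 1: weight = 6, length = 1, mean = 6/1 ≈ 6.000
  cycle 0 → 1 → 0: weight = 5, length = 2, mean = 5/2 ≈ 2.500
  cycle 1 → 0 → 1: weight = 5, length = 2, mean = 5/2 ≈ 2.500
Minimum mean = 2.500, attained e.g. along the cycle 0 → 1 → 0 with weight 5 and length 2. So λ(A) = 5/2 = 5/2.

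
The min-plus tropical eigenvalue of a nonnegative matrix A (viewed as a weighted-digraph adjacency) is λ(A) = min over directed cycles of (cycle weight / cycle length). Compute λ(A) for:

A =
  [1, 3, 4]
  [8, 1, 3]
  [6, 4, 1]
λ(A) = 1

Enumerate directed cycles and compute their means (weight / length). Sample:
  cycle 0 → 0: weight = 1, length = 1, mean = 1/1 ≈ 1.000
  cycle 1 → 1: weight = 1, length = 1, mean = 1/1 ≈ 1.000
  cycle 2 → 2: weight = 1, length = 1, mean = 1/1 ≈ 1.000
  cycle 0 → 1 → 0: weight = 11, length = 2, mean = 11/2 ≈ 5.500
  cycle 0 → 2 → 0: weight = 10, length = 2, mean = 10/2 ≈ 5.000
  cycle 1 → 0 → 1: weight = 11, length = 2, mean = 11/2 ≈ 5.500
Minimum mean = 1.000, attained e.g. along the cycle 0 → 0 with weight 1 and length 1. So λ(A) = 1/1 = 1.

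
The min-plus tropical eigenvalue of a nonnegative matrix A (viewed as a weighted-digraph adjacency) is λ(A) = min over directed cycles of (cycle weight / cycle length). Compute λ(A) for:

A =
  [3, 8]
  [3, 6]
λ(A) = 3

Enumerate directed cycles and compute their means (weight / length). Sample:
  cycle 0 → 0: weight = 3, length = 1, mean = 3/1 ≈ 3.000
  cycle 1 → 1: weight = 6, length = 1, mean = 6/1 ≈ 6.000
  cycle 0 → 1 → 0: weight = 11, length = 2, mean = 11/2 ≈ 5.500
  cycle 1 → 0 → 1: weight = 11, length = 2, mean = 11/2 ≈ 5.500
Minimum mean = 3.000, attained e.g. along the cycle 0 → 0 with weight 3 and length 1. So λ(A) = 3/1 = 3.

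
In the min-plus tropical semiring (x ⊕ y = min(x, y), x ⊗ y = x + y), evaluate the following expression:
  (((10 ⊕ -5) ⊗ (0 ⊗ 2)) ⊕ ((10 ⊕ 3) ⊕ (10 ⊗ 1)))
(((10 ⊕ -5) ⊗ (0 ⊗ 2)) ⊕ ((10 ⊕ 3) ⊕ (10 ⊗ 1))) = -3

Expand innermost to outermost. Recall ⊕ takes the minimum of its arguments and ⊗ takes their sum. Working out the expression (((10 ⊕ -5) ⊗ (0 ⊗ 2)) ⊕ ((10 ⊕ 3) ⊕ (10 ⊗ 1))) gives -3.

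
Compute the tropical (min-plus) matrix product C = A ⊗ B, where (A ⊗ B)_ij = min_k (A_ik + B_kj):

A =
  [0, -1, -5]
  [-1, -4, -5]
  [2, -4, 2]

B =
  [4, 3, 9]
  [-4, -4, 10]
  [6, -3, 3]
A ⊗ B =
  [-5, -8, -2]
  [-8, -8, -2]
  [-8, -8, 5]

Apply the min-plus product entry-by-entry:
  C[0][0] = min over k of (A[0][0] + B[0][0] = 0 + 4 = 4, A[0][1] + B[1][0] = -1 + -4 = -5, A[0][2] + B[2][0] = -5 + 6 = 1) = -5 (attained at k = 1)
  C[0][1] = min over k of (A[0][0] + B[0][1] = 0 + 3 = 3, A[0][1] + B[1][1] = -1 + -4 = -5, A[0][2] + B[2][1] = -5 + -3 = -8) = -8 (attained at k = 2)
  C[0][2] = min over k of (A[0][0] + B[0][2] = 0 + 9 = 9, A[0][1] + B[1][2] = -1 + 10 = 9, A[0][2] + B[2][2] = -5 + 3 = -2) = -2 (attained at k = 2)
  C[1][0] = min over k of (A[1][0] + B[0][0] = -1 + 4 = 3, A[1][1] + B[1][0] = -4 + -4 = -8, A[1][2] + B[2][0] = -5 + 6 = 1) = -8 (attained at k = 1)
  C[1][1] = min over k of (A[1][0] + B[0][1] = -1 + 3 = 2, A[1][1] + B[1][1] = -4 + -4 = -8, A[1][2] + B[2][1] = -5 + -3 = -8) = -8 (attained at k = 1)
  C[1][2] = min over k of (A[1][0] + B[0][2] = -1 + 9 = 8, A[1][1] + B[1][2] = -4 + 10 = 6, A[1][2] + B[2][2] = -5 + 3 = -2) = -2 (attained at k = 2)
  C[2][0] = min over k of (A[2][0] + B[0][0] = 2 + 4 = 6, A[2][1] + B[1][0] = -4 + -4 = -8, A[2][2] + B[2][0] = 2 + 6 = 8) = -8 (attained at k = 1)
  C[2][1] = min over k of (A[2][0] + B[0][1] = 2 + 3 = 5, A[2][1] + B[1][1] = -4 + -4 = -8, A[2][2] + B[2][1] = 2 + -3 = -1) = -8 (attained at k = 1)
  C[2][2] = min over k of (A[2][0] + B[0][2] = 2 + 9 = 11, A[2][1] + B[1][2] = -4 + 10 = 6, A[2][2] + B[2][2] = 2 + 3 = 5) = 5 (attained at k = 2)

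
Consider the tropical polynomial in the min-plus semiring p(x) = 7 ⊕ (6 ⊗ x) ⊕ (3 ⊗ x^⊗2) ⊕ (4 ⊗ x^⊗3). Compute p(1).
p(1) = 5

A tropical monomial a ⊗ x^⊗i evaluates to a + i · x. Evaluating each term at x = 1:
  Term 0 contributes 7 + 0 · 1 = 7
  Term 1 contributes 6 + 1 · 1 = 7
  Term 2 contributes 3 + 2 · 1 = 5
  Term 3 contributes 4 + 3 · 1 = 7
p(1) = ⊕ of these = min[7, 7, 5, 7] = 5.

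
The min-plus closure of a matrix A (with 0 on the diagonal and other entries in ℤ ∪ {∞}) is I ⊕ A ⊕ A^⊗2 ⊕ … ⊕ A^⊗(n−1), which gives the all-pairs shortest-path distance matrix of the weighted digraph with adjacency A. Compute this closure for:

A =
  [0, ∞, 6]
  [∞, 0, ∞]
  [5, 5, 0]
Closure =
  [0, 11, 6]
  [∞, 0, ∞]
  [5, 5, 0]

This is the Floyd-Warshall all-pairs shortest-path computation. For each intermediate vertex k = 0, 1, …, 2, update dist[i][j] ← min(dist[i][j], dist[i][k] + dist[k][j]). The final matrix gives, for each (i, j), the minimum total weight of any directed path from i to j (possibly empty when i = j).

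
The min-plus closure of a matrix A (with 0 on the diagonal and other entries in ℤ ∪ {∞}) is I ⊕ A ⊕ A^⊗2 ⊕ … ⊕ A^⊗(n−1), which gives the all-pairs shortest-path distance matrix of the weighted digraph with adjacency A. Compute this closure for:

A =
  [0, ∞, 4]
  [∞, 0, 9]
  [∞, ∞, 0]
Closure =
  [0, ∞, 4]
  [∞, 0, 9]
  [∞, ∞, 0]

This is the Floyd-Warshall all-pairs shortest-path computation. For each intermediate vertex k = 0, 1, …, 2, update dist[i][j] ← min(dist[i][j], dist[i][k] + dist[k][j]). The final matrix gives, for each (i, j), the minimum total weight of any directed path from i to j (possibly empty when i = j).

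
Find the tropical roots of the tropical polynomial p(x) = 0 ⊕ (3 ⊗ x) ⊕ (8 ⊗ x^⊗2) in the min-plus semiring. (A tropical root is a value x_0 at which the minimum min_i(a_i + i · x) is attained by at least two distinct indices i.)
Roots: {-5, -3}

Each tropical root is a break point of the lower envelope of the lines y = a_i + i · x (there are 3 lines, with slopes 0, 1, ..., 2). Only the lines that attain the minimum somewhere contribute to roots; other lines are dominated. Here the surviving (envelope) indices are i = 2, i = 1, i = 0.
Intersections between consecutive envelope lines give the roots: for adjacent envelope indices i < j the intersection is x = (a_i − a_j) / (j − i). Reading off the sorted break points: {-5, -3}.
Verification: at each break x_0, at least two indices attain the minimum of min_i(a_i + i · x_0).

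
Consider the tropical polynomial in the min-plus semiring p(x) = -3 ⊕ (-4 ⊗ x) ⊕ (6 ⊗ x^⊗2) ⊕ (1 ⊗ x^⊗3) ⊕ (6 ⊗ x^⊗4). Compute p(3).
p(3) = -3

A tropical monomial a ⊗ x^⊗i evaluates to a + i · x. Evaluating each term at x = 3:
  Term 0 contributes -3 + 0 · 3 = -3
  Term 1 contributes -4 + 1 · 3 = -1
  Term 2 contributes 6 + 2 · 3 = 12
  Term 3 contributes 1 + 3 · 3 = 10
  Term 4 contributes 6 + 4 · 3 = 18
p(3) = ⊕ of these = min[-3, -1, 12, 10, 18] = -3.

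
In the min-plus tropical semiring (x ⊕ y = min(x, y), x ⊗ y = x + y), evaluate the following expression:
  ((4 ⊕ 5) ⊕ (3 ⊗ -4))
((4 ⊕ 5) ⊕ (3 ⊗ -4)) = -1

Expand innermost to outermost. Recall ⊕ takes the minimum of its arguments and ⊗ takes their sum. Working out the expression ((4 ⊕ 5) ⊕ (3 ⊗ -4)) gives -1.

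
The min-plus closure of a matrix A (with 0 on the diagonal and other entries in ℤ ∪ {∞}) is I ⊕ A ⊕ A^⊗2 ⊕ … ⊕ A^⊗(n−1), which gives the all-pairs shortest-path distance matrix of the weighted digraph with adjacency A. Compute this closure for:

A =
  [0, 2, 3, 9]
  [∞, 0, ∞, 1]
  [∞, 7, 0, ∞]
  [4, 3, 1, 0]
Closure =
  [0, 2, 3, 3]
  [5, 0, 2, 1]
  [12, 7, 0, 8]
  [4, 3, 1, 0]

This is the Floyd-Warshall all-pairs shortest-path computation. For each intermediate vertex k = 0, 1, …, 3, update dist[i][j] ← min(dist[i][j], dist[i][k] + dist[k][j]). The final matrix gives, for each (i, j), the minimum total weight of any directed path from i to j (possibly empty when i = j).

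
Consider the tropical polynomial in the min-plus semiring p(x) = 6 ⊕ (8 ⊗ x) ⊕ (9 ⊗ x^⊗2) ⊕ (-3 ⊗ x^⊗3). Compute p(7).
p(7) = 6

A tropical monomial a ⊗ x^⊗i evaluates to a + i · x. Evaluating each term at x = 7:
  Term 0 contributes 6 + 0 · 7 = 6
  Term 1 contributes 8 + 1 · 7 = 15
  Term 2 contributes 9 + 2 · 7 = 23
  Term 3 contributes -3 + 3 · 7 = 18
p(7) = ⊕ of these = min[6, 15, 23, 18] = 6.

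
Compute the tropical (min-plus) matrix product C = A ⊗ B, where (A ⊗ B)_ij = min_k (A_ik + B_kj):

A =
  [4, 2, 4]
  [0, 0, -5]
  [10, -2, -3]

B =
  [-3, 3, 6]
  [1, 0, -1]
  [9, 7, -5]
A ⊗ B =
  [1, 2, -1]
  [-3, 0, -10]
  [-1, -2, -8]

Apply the min-plus product entry-by-entry:
  C[0][0] = min over k of (A[0][0] + B[0][0] = 4 + -3 = 1, A[0][1] + B[1][0] = 2 + 1 = 3, A[0][2] + B[2][0] = 4 + 9 = 13) = 1 (attained at k = 0)
  C[0][1] = min over k of (A[0][0] + B[0][1] = 4 + 3 = 7, A[0][1] + B[1][1] = 2 + 0 = 2, A[0][2] + B[2][1] = 4 + 7 = 11) = 2 (attained at k = 1)
  C[0][2] = min over k of (A[0][0] + B[0][2] = 4 + 6 = 10, A[0][1] + B[1][2] = 2 + -1 = 1, A[0][2] + B[2][2] = 4 + -5 = -1) = -1 (attained at k = 2)
  C[1][0] = min over k of (A[1][0] + B[0][0] = 0 + -3 = -3, A[1][1] + B[1][0] = 0 + 1 = 1, A[1][2] + B[2][0] = -5 + 9 = 4) = -3 (attained at k = 0)
  C[1][1] = min over k of (A[1][0] + B[0][1] = 0 + 3 = 3, A[1][1] + B[1][1] = 0 + 0 = 0, A[1][2] + B[2][1] = -5 + 7 = 2) = 0 (attained at k = 1)
  C[1][2] = min over k of (A[1][0] + B[0][2] = 0 + 6 = 6, A[1][1] + B[1][2] = 0 + -1 = -1, A[1][2] + B[2][2] = -5 + -5 = -10) = -10 (attained at k = 2)
  C[2][0] = min over k of (A[2][0] + B[0][0] = 10 + -3 = 7, A[2][1] + B[1][0] = -2 + 1 = -1, A[2][2] + B[2][0] = -3 + 9 = 6) = -1 (attained at k = 1)
  C[2][1] = min over k of (A[2][0] + B[0][1] = 10 + 3 = 13, A[2][1] + B[1][1] = -2 + 0 = -2, A[2][2] + B[2][1] = -3 + 7 = 4) = -2 (attained at k = 1)
  C[2][2] = min over k of (A[2][0] + B[0][2] = 10 + 6 = 16, A[2][1] + B[1][2] = -2 + -1 = -3, A[2][2] + B[2][2] = -3 + -5 = -8) = -8 (attained at k = 2)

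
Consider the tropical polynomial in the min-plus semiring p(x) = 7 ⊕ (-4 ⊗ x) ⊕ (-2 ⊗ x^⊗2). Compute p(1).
p(1) = -3

A tropical monomial a ⊗ x^⊗i evaluates to a + i · x. Evaluating each term at x = 1:
  Term 0 contributes 7 + 0 · 1 = 7
  Term 1 contributes -4 + 1 · 1 = -3
  Term 2 contributes -2 + 2 · 1 = 0
p(1) = ⊕ of these = min[7, -3, 0] = -3.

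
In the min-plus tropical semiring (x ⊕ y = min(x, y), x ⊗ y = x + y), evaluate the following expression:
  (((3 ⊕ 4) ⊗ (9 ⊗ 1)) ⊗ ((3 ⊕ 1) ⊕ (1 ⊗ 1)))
(((3 ⊕ 4) ⊗ (9 ⊗ 1)) ⊗ ((3 ⊕ 1) ⊕ (1 ⊗ 1))) = 14

Expand innermost to outermost. Recall ⊕ takes the minimum of its arguments and ⊗ takes their sum. Working out the expression (((3 ⊕ 4) ⊗ (9 ⊗ 1)) ⊗ ((3 ⊕ 1) ⊕ (1 ⊗ 1))) gives 14.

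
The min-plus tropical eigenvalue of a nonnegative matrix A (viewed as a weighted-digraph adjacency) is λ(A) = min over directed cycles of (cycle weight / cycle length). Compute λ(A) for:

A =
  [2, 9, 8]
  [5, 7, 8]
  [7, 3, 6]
λ(A) = 2

Enumerate directed cycles and compute their means (weight / length). Sample:
  cycle 0 → 0: weight = 2, length = 1, mean = 2/1 ≈ 2.000
  cycle 1 → 1: weight = 7, length = 1, mean = 7/1 ≈ 7.000
  cycle 2 → 2: weight = 6, length = 1, mean = 6/1 ≈ 6.000
  cycle 0 → 1 → 0: weight = 14, length = 2, mean = 14/2 ≈ 7.000
  cycle 0 → 2 → 0: weight = 15, length = 2, mean = 15/2 ≈ 7.500
  cycle 1 → 0 → 1: weight = 14, length = 2, mean = 14/2 ≈ 7.000
Minimum mean = 2.000, attained e.g. along the cycle 0 → 0 with weight 2 and length 1. So λ(A) = 2/1 = 2.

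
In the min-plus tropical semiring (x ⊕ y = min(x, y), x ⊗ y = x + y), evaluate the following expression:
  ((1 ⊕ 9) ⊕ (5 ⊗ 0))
((1 ⊕ 9) ⊕ (5 ⊗ 0)) = 1

Expand innermost to outermost. Recall ⊕ takes the minimum of its arguments and ⊗ takes their sum. Working out the expression ((1 ⊕ 9) ⊕ (5 ⊗ 0)) gives 1.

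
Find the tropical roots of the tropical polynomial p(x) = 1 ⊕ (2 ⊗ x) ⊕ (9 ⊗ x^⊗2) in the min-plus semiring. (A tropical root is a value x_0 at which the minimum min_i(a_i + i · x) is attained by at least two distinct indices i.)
Roots: {-7, -1}

Each tropical root is a break point of the lower envelope of the lines y = a_i + i · x (there are 3 lines, with slopes 0, 1, ..., 2). Only the lines that attain the minimum somewhere contribute to roots; other lines are dominated. Here the surviving (envelope) indices are i = 2, i = 1, i = 0.
Intersections between consecutive envelope lines give the roots: for adjacent envelope indices i < j the intersection is x = (a_i − a_j) / (j − i). Reading off the sorted break points: {-7, -1}.
Verification: at each break x_0, at least two indices attain the minimum of min_i(a_i + i · x_0).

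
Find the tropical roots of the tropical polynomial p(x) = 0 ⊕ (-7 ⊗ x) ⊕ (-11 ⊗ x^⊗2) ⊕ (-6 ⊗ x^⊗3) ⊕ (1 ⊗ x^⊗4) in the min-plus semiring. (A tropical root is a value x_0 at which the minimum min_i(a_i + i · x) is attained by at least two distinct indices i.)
Roots: {-7, -5, 4, 7}

Each tropical root is a break point of the lower envelope of the lines y = a_i + i · x (there are 5 lines, with slopes 0, 1, ..., 4). Only the lines that attain the minimum somewhere contribute to roots; other lines are dominated. Here the surviving (envelope) indices are i = 4, i = 3, i = 2, i = 1, i = 0.
Intersections between consecutive envelope lines give the roots: for adjacent envelope indices i < j the intersection is x = (a_i − a_j) / (j − i). Reading off the sorted break points: {-7, -5, 4, 7}.
Verification: at each break x_0, at least two indices attain the minimum of min_i(a_i + i · x_0).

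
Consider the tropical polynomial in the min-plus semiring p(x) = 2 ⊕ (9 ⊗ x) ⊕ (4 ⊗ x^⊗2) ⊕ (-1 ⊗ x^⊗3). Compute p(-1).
p(-1) = -4

A tropical monomial a ⊗ x^⊗i evaluates to a + i · x. Evaluating each term at x = -1:
  Term 0 contributes 2 + 0 · -1 = 2
  Term 1 contributes 9 + 1 · -1 = 8
  Term 2 contributes 4 + 2 · -1 = 2
  Term 3 contributes -1 + 3 · -1 = -4
p(-1) = ⊕ of these = min[2, 8, 2, -4] = -4.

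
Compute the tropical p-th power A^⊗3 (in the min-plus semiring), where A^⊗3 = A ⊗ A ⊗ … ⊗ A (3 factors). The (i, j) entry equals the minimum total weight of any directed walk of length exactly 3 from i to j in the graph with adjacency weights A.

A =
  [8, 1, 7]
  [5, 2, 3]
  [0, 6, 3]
A^⊗3 =
  [4, 5, 6]
  [5, 4, 7]
  [6, 3, 4]

Each entry (A^⊗3)_ij equals the minimum over all length-3 walks i = v_0 → v_1 → … → v_3 = j of Σ_t A[v_t][v_{t+1}]. For example, for (i, j) = (0, 2) we minimise over 9 possible intermediate vertex sequences; the minimum is 6, attained along the walk 0 → 1 → 1 → 2.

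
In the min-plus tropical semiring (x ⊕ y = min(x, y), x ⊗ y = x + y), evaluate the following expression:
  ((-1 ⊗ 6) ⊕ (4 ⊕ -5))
((-1 ⊗ 6) ⊕ (4 ⊕ -5)) = -5

Expand innermost to outermost. Recall ⊕ takes the minimum of its arguments and ⊗ takes their sum. Working out the expression ((-1 ⊗ 6) ⊕ (4 ⊕ -5)) gives -5.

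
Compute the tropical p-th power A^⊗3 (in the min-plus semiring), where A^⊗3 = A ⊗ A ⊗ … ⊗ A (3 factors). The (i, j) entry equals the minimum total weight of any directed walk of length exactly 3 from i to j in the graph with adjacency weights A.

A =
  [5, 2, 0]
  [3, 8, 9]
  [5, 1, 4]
A^⊗3 =
  [4, 5, 5]
  [8, 4, 7]
  [8, 6, 4]

Each entry (A^⊗3)_ij equals the minimum over all length-3 walks i = v_0 → v_1 → … → v_3 = j of Σ_t A[v_t][v_{t+1}]. For example, for (i, j) = (0, 2) we minimise over 9 possible intermediate vertex sequences; the minimum is 5, attained along the walk 0 → 1 → 0 → 2.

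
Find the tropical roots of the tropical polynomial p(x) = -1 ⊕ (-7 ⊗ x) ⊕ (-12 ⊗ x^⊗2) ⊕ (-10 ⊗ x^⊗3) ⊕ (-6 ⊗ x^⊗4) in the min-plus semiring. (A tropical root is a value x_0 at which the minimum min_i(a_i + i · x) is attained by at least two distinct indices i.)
Roots: {-4, -2, 5, 6}

Each tropical root is a break point of the lower envelope of the lines y = a_i + i · x (there are 5 lines, with slopes 0, 1, ..., 4). Only the lines that attain the minimum somewhere contribute to roots; other lines are dominated. Here the surviving (envelope) indices are i = 4, i = 3, i = 2, i = 1, i = 0.
Intersections between consecutive envelope lines give the roots: for adjacent envelope indices i < j the intersection is x = (a_i − a_j) / (j − i). Reading off the sorted break points: {-4, -2, 5, 6}.
Verification: at each break x_0, at least two indices attain the minimum of min_i(a_i + i · x_0).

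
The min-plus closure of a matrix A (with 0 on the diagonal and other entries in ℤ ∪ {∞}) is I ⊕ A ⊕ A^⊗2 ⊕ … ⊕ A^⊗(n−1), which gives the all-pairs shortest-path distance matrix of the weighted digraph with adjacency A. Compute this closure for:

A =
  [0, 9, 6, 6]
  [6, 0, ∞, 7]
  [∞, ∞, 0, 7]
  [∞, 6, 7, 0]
Closure =
  [0, 9, 6, 6]
  [6, 0, 12, 7]
  [19, 13, 0, 7]
  [12, 6, 7, 0]

This is the Floyd-Warshall all-pairs shortest-path computation. For each intermediate vertex k = 0, 1, …, 3, update dist[i][j] ← min(dist[i][j], dist[i][k] + dist[k][j]). The final matrix gives, for each (i, j), the minimum total weight of any directed path from i to j (possibly empty when i = j).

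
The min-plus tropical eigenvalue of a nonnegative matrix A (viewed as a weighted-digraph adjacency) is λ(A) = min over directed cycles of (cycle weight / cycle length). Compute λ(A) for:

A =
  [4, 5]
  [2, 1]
λ(A) = 1

Enumerate directed cycles and compute their means (weight / length). Sample:
  cycle 0 → 0: weight = 4, length = 1, mean = 4/1 ≈ 4.000
  cycle 1 → 1: weight = 1, length = 1, mean = 1/1 ≈ 1.000
  cycle 0 → 1 → 0: weight = 7, length = 2, mean = 7/2 ≈ 3.500
  cycle 1 → 0 → 1: weight = 7, length = 2, mean = 7/2 ≈ 3.500
Minimum mean = 1.000, attained e.g. along the cycle 1 → 1 with weight 1 and length 1. So λ(A) = 1/1 = 1.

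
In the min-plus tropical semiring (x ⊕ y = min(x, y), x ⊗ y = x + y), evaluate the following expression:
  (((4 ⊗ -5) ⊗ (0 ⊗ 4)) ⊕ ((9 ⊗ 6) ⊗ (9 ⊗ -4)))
(((4 ⊗ -5) ⊗ (0 ⊗ 4)) ⊕ ((9 ⊗ 6) ⊗ (9 ⊗ -4))) = 3

Expand innermost to outermost. Recall ⊕ takes the minimum of its arguments and ⊗ takes their sum. Working out the expression (((4 ⊗ -5) ⊗ (0 ⊗ 4)) ⊕ ((9 ⊗ 6) ⊗ (9 ⊗ -4))) gives 3.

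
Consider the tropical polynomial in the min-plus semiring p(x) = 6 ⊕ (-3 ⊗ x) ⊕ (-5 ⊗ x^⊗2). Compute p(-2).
p(-2) = -9

A tropical monomial a ⊗ x^⊗i evaluates to a + i · x. Evaluating each term at x = -2:
  Term 0 contributes 6 + 0 · -2 = 6
  Term 1 contributes -3 + 1 · -2 = -5
  Term 2 contributes -5 + 2 · -2 = -9
p(-2) = ⊕ of these = min[6, -5, -9] = -9.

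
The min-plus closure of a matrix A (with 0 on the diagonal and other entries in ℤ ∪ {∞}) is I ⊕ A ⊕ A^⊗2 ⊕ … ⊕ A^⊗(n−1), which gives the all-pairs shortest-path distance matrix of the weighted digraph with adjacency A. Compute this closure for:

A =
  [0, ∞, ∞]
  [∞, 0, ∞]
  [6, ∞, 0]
Closure =
  [0, ∞, ∞]
  [∞, 0, ∞]
  [6, ∞, 0]

This is the Floyd-Warshall all-pairs shortest-path computation. For each intermediate vertex k = 0, 1, …, 2, update dist[i][j] ← min(dist[i][j], dist[i][k] + dist[k][j]). The final matrix gives, for each (i, j), the minimum total weight of any directed path from i to j (possibly empty when i = j).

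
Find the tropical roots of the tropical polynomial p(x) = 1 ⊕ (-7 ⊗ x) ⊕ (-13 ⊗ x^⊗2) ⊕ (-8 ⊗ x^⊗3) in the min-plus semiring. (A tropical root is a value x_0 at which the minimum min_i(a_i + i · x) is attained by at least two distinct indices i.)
Roots: {-5, 6, 8}

Each tropical root is a break point of the lower envelope of the lines y = a_i + i · x (there are 4 lines, with slopes 0, 1, ..., 3). Only the lines that attain the minimum somewhere contribute to roots; other lines are dominated. Here the surviving (envelope) indices are i = 3, i = 2, i = 1, i = 0.
Intersections between consecutive envelope lines give the roots: for adjacent envelope indices i < j the intersection is x = (a_i − a_j) / (j − i). Reading off the sorted break points: {-5, 6, 8}.
Verification: at each break x_0, at least two indices attain the minimum of min_i(a_i + i · x_0).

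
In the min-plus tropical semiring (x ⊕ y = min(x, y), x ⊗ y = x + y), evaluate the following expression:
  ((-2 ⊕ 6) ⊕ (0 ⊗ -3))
((-2 ⊕ 6) ⊕ (0 ⊗ -3)) = -3

Expand innermost to outermost. Recall ⊕ takes the minimum of its arguments and ⊗ takes their sum. Working out the expression ((-2 ⊕ 6) ⊕ (0 ⊗ -3)) gives -3.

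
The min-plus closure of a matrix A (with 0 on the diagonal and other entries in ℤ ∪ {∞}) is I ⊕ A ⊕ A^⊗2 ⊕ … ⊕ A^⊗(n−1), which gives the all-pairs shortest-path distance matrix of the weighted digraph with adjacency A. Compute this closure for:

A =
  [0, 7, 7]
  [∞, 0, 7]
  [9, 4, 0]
Closure =
  [0, 7, 7]
  [16, 0, 7]
  [9, 4, 0]

This is the Floyd-Warshall all-pairs shortest-path computation. For each intermediate vertex k = 0, 1, …, 2, update dist[i][j] ← min(dist[i][j], dist[i][k] + dist[k][j]). The final matrix gives, for each (i, j), the minimum total weight of any directed path from i to j (possibly empty when i = j).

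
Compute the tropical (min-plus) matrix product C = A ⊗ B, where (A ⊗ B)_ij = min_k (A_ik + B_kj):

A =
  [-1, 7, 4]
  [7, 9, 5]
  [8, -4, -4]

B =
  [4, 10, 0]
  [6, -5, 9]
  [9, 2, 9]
A ⊗ B =
  [3, 2, -1]
  [11, 4, 7]
  [2, -9, 5]

Apply the min-plus product entry-by-entry:
  C[0][0] = min over k of (A[0][0] + B[0][0] = -1 + 4 = 3, A[0][1] + B[1][0] = 7 + 6 = 13, A[0][2] + B[2][0] = 4 + 9 = 13) = 3 (attained at k = 0)
  C[0][1] = min over k of (A[0][0] + B[0][1] = -1 + 10 = 9, A[0][1] + B[1][1] = 7 + -5 = 2, A[0][2] + B[2][1] = 4 + 2 = 6) = 2 (attained at k = 1)
  C[0][2] = min over k of (A[0][0] + B[0][2] = -1 + 0 = -1, A[0][1] + B[1][2] = 7 + 9 = 16, A[0][2] + B[2][2] = 4 + 9 = 13) = -1 (attained at k = 0)
  C[1][0] = min over k of (A[1][0] + B[0][0] = 7 + 4 = 11, A[1][1] + B[1][0] = 9 + 6 = 15, A[1][2] + B[2][0] = 5 + 9 = 14) = 11 (attained at k = 0)
  C[1][1] = min over k of (A[1][0] + B[0][1] = 7 + 10 = 17, A[1][1] + B[1][1] = 9 + -5 = 4, A[1][2] + B[2][1] = 5 + 2 = 7) = 4 (attained at k = 1)
  C[1][2] = min over k of (A[1][0] + B[0][2] = 7 + 0 = 7, A[1][1] + B[1][2] = 9 + 9 = 18, A[1][2] + B[2][2] = 5 + 9 = 14) = 7 (attained at k = 0)
  C[2][0] = min over k of (A[2][0] + B[0][0] = 8 + 4 = 12, A[2][1] + B[1][0] = -4 + 6 = 2, A[2][2] + B[2][0] = -4 + 9 = 5) = 2 (attained at k = 1)
  C[2][1] = min over k of (A[2][0] + B[0][1] = 8 + 10 = 18, A[2][1] + B[1][1] = -4 + -5 = -9, A[2][2] + B[2][1] = -4 + 2 = -2) = -9 (attained at k = 1)
  C[2][2] = min over k of (A[2][0] + B[0][2] = 8 + 0 = 8, A[2][1] + B[1][2] = -4 + 9 = 5, A[2][2] + B[2][2] = -4 + 9 = 5) = 5 (attained at k = 1)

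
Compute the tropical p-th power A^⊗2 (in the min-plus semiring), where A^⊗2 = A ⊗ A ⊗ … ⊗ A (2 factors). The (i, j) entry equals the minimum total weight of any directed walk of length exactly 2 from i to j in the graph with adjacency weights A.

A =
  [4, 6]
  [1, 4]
A^⊗2 =
  [7, 10]
  [5, 7]

Each entry (A^⊗2)_ij equals the minimum over all length-2 walks i = v_0 → v_1 → … → v_2 = j of Σ_t A[v_t][v_{t+1}]. For example, for (i, j) = (0, 1) we minimise over 2 possible intermediate vertex sequences; the minimum is 10, attained along the walk 0 → 0 → 1.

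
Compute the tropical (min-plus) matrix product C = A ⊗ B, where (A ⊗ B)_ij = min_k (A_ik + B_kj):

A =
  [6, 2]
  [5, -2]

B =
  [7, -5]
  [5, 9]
A ⊗ B =
  [7, 1]
  [3, 0]

Apply the min-plus product entry-by-entry:
  C[0][0] = min over k of (A[0][0] + B[0][0] = 6 + 7 = 13, A[0][1] + B[1][0] = 2 + 5 = 7) = 7 (attained at k = 1)
  C[0][1] = min over k of (A[0][0] + B[0][1] = 6 + -5 = 1, A[0][1] + B[1][1] = 2 + 9 = 11) = 1 (attained at k = 0)
  C[1][0] = min over k of (A[1][0] + B[0][0] = 5 + 7 = 12, A[1][1] + B[1][0] = -2 + 5 = 3) = 3 (attained at k = 1)
  C[1][1] = min over k of (A[1][0] + B[0][1] = 5 + -5 = 0, A[1][1] + B[1][1] = -2 + 9 = 7) = 0 (attained at k = 0)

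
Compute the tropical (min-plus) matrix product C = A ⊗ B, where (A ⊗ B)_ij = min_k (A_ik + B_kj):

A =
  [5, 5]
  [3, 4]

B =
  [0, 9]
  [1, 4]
A ⊗ B =
  [5, 9]
  [3, 8]

Apply the min-plus product entry-by-entry:
  C[0][0] = min over k of (A[0][0] + B[0][0] = 5 + 0 = 5, A[0][1] + B[1][0] = 5 + 1 = 6) = 5 (attained at k = 0)
  C[0][1] = min over k of (A[0][0] + B[0][1] = 5 + 9 = 14, A[0][1] + B[1][1] = 5 + 4 = 9) = 9 (attained at k = 1)
  C[1][0] = min over k of (A[1][0] + B[0][0] = 3 + 0 = 3, A[1][1] + B[1][0] = 4 + 1 = 5) = 3 (attained at k = 0)
  C[1][1] = min over k of (A[1][0] + B[0][1] = 3 + 9 = 12, A[1][1] + B[1][1] = 4 + 4 = 8) = 8 (attained at k = 1)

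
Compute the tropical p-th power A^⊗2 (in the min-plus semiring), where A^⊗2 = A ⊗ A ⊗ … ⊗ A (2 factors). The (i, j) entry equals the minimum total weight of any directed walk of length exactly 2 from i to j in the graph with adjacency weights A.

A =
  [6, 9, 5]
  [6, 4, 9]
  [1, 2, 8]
A^⊗2 =
  [6, 7, 11]
  [10, 8, 11]
  [7, 6, 6]

Each entry (A^⊗2)_ij equals the minimum over all length-2 walks i = v_0 → v_1 → … → v_2 = j of Σ_t A[v_t][v_{t+1}]. For example, for (i, j) = (0, 2) we minimise over 3 possible intermediate vertex sequences; the minimum is 11, attained along the walk 0 → 0 → 2.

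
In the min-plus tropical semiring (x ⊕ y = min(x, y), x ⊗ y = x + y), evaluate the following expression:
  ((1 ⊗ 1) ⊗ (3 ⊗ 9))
((1 ⊗ 1) ⊗ (3 ⊗ 9)) = 14

Expand innermost to outermost. Recall ⊕ takes the minimum of its arguments and ⊗ takes their sum. Working out the expression ((1 ⊗ 1) ⊗ (3 ⊗ 9)) gives 14.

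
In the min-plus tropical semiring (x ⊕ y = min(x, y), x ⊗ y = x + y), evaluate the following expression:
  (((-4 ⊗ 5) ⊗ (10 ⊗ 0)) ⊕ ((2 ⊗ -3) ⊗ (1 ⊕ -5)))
(((-4 ⊗ 5) ⊗ (10 ⊗ 0)) ⊕ ((2 ⊗ -3) ⊗ (1 ⊕ -5))) = -6

Expand innermost to outermost. Recall ⊕ takes the minimum of its arguments and ⊗ takes their sum. Working out the expression (((-4 ⊗ 5) ⊗ (10 ⊗ 0)) ⊕ ((2 ⊗ -3) ⊗ (1 ⊕ -5))) gives -6.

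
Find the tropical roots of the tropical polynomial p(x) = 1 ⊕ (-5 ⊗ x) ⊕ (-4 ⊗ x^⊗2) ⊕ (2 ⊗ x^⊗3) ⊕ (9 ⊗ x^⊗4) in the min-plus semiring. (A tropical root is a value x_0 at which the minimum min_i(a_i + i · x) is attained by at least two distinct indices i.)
Roots: {-7, -6, -1, 6}

Each tropical root is a break point of the lower envelope of the lines y = a_i + i · x (there are 5 lines, with slopes 0, 1, ..., 4). Only the lines that attain the minimum somewhere contribute to roots; other lines are dominated. Here the surviving (envelope) indices are i = 4, i = 3, i = 2, i = 1, i = 0.
Intersections between consecutive envelope lines give the roots: for adjacent envelope indices i < j the intersection is x = (a_i − a_j) / (j − i). Reading off the sorted break points: {-7, -6, -1, 6}.
Verification: at each break x_0, at least two indices attain the minimum of min_i(a_i + i · x_0).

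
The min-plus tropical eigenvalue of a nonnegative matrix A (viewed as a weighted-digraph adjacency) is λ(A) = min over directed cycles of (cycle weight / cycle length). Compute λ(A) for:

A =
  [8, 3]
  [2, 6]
λ(A) = 5/2

Enumerate directed cycles and compute their means (weight / length). Sample:
  cycle 0 → 0: weight = 8, length = 1, mean = 8/1 ≈ 8.000
  cycle 1 → 1: weight = 6, length = 1, mean = 6/1 ≈ 6.000
  cycle 0 → 1 → 0: weight = 5, length = 2, mean = 5/2 ≈ 2.500
  cycle 1 → 0 → 1: weight = 5, length = 2, mean = 5/2 ≈ 2.500
Minimum mean = 2.500, attained e.g. along the cycle 0 → 1 → 0 with weight 5 and length 2. So λ(A) = 5/2 = 5/2.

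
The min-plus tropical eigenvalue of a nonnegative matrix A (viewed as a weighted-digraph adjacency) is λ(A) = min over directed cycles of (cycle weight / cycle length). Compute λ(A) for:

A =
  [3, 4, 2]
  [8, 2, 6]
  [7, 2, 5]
λ(A) = 2

Enumerate directed cycles and compute their means (weight / length). Sample:
  cycle 0 → 0: weight = 3, length = 1, mean = 3/1 ≈ 3.000
  cycle 1 → 1: weight = 2, length = 1, mean = 2/1 ≈ 2.000
  cycle 2 → 2: weight = 5, length = 1, mean = 5/1 ≈ 5.000
  cycle 0 → 1 → 0: weight = 12, length = 2, mean = 12/2 ≈ 6.000
  cycle 0 → 2 → 0: weight = 9, length = 2, mean = 9/2 ≈ 4.500
  cycle 1 → 0 → 1: weight = 12, length = 2, mean = 12/2 ≈ 6.000
Minimum mean = 2.000, attained e.g. along the cycle 1 → 1 with weight 2 and length 1. So λ(A) = 2/1 = 2.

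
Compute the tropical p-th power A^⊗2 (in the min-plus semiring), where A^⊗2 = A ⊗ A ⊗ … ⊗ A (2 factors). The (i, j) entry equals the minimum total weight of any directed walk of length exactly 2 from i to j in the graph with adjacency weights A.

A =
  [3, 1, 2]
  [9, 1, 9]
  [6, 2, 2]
A^⊗2 =
  [6, 2, 4]
  [10, 2, 10]
  [8, 3, 4]

Each entry (A^⊗2)_ij equals the minimum over all length-2 walks i = v_0 → v_1 → … → v_2 = j of Σ_t A[v_t][v_{t+1}]. For example, for (i, j) = (0, 2) we minimise over 3 possible intermediate vertex sequences; the minimum is 4, attained along the walk 0 → 2 → 2.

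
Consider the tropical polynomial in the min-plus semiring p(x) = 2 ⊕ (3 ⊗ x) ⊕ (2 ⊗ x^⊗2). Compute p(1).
p(1) = 2

A tropical monomial a ⊗ x^⊗i evaluates to a + i · x. Evaluating each term at x = 1:
  Term 0 contributes 2 + 0 · 1 = 2
  Term 1 contributes 3 + 1 · 1 = 4
  Term 2 contributes 2 + 2 · 1 = 4
p(1) = ⊕ of these = min[2, 4, 4] = 2.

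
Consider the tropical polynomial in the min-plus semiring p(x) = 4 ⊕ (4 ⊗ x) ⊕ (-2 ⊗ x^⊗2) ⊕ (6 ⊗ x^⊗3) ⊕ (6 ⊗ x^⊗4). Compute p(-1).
p(-1) = -4

A tropical monomial a ⊗ x^⊗i evaluates to a + i · x. Evaluating each term at x = -1:
  Term 0 contributes 4 + 0 · -1 = 4
  Term 1 contributes 4 + 1 · -1 = 3
  Term 2 contributes -2 + 2 · -1 = -4
  Term 3 contributes 6 + 3 · -1 = 3
  Term 4 contributes 6 + 4 · -1 = 2
p(-1) = ⊕ of these = min[4, 3, -4, 3, 2] = -4.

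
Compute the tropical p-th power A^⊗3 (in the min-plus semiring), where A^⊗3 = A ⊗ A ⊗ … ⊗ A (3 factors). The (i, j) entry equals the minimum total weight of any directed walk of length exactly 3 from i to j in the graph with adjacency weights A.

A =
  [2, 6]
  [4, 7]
A^⊗3 =
  [6, 10]
  [8, 12]

Each entry (A^⊗3)_ij equals the minimum over all length-3 walks i = v_0 → v_1 → … → v_3 = j of Σ_t A[v_t][v_{t+1}]. For example, for (i, j) = (0, 1) we minimise over 4 possible intermediate vertex sequences; the minimum is 10, attained along the walk 0 → 0 → 0 → 1.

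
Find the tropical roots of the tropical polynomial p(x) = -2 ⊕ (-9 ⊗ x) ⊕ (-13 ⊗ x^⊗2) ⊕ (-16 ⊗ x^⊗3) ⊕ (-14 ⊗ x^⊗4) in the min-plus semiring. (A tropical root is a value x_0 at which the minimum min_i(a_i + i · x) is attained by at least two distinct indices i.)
Roots: {-2, 3, 4, 7}

Each tropical root is a break point of the lower envelope of the lines y = a_i + i · x (there are 5 lines, with slopes 0, 1, ..., 4). Only the lines that attain the minimum somewhere contribute to roots; other lines are dominated. Here the surviving (envelope) indices are i = 4, i = 3, i = 2, i = 1, i = 0.
Intersections between consecutive envelope lines give the roots: for adjacent envelope indices i < j the intersection is x = (a_i − a_j) / (j − i). Reading off the sorted break points: {-2, 3, 4, 7}.
Verification: at each break x_0, at least two indices attain the minimum of min_i(a_i + i · x_0).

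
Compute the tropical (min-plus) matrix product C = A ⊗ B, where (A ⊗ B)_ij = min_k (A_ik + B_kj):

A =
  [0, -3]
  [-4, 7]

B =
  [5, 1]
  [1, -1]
A ⊗ B =
  [-2, -4]
  [1, -3]

Apply the min-plus product entry-by-entry:
  C[0][0] = min over k of (A[0][0] + B[0][0] = 0 + 5 = 5, A[0][1] + B[1][0] = -3 + 1 = -2) = -2 (attained at k = 1)
  C[0][1] = min over k of (A[0][0] + B[0][1] = 0 + 1 = 1, A[0][1] + B[1][1] = -3 + -1 = -4) = -4 (attained at k = 1)
  C[1][0] = min over k of (A[1][0] + B[0][0] = -4 + 5 = 1, A[1][1] + B[1][0] = 7 + 1 = 8) = 1 (attained at k = 0)
  C[1][1] = min over k of (A[1][0] + B[0][1] = -4 + 1 = -3, A[1][1] + B[1][1] = 7 + -1 = 6) = -3 (attained at k = 0)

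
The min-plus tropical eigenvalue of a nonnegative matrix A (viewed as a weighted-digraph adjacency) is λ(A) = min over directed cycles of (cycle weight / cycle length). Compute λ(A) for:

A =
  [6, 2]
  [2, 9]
λ(A) = 2

Enumerate directed cycles and compute their means (weight / length). Sample:
  cycle 0 → 0: weight = 6, length = 1, mean = 6/1 ≈ 6.000
  cycle 1 → 1: weight = 9, length = 1, mean = 9/1 ≈ 9.000
  cycle 0 → 1 → 0: weight = 4, length = 2, mean = 4/2 ≈ 2.000
  cycle 1 → 0 → 1: weight = 4, length = 2, mean = 4/2 ≈ 2.000
Minimum mean = 2.000, attained e.g. along the cycle 0 → 1 → 0 with weight 4 and length 2. So λ(A) = 4/2 = 2.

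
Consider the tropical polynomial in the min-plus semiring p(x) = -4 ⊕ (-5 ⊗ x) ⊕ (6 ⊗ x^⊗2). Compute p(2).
p(2) = -4

A tropical monomial a ⊗ x^⊗i evaluates to a + i · x. Evaluating each term at x = 2:
  Term 0 contributes -4 + 0 · 2 = -4
  Term 1 contributes -5 + 1 · 2 = -3
  Term 2 contributes 6 + 2 · 2 = 10
p(2) = ⊕ of these = min[-4, -3, 10] = -4.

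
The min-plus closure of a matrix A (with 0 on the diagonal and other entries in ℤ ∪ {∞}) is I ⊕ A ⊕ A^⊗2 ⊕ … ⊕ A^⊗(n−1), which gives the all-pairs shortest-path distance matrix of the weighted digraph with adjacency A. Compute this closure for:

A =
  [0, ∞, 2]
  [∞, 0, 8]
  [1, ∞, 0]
Closure =
  [0, ∞, 2]
  [9, 0, 8]
  [1, ∞, 0]

This is the Floyd-Warshall all-pairs shortest-path computation. For each intermediate vertex k = 0, 1, …, 2, update dist[i][j] ← min(dist[i][j], dist[i][k] + dist[k][j]). The final matrix gives, for each (i, j), the minimum total weight of any directed path from i to j (possibly empty when i = j).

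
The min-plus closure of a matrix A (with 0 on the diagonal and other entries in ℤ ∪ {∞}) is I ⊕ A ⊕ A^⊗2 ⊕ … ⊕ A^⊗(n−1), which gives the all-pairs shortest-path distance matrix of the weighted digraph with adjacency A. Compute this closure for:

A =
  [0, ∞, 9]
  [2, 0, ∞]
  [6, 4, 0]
Closure =
  [0, 13, 9]
  [2, 0, 11]
  [6, 4, 0]

This is the Floyd-Warshall all-pairs shortest-path computation. For each intermediate vertex k = 0, 1, …, 2, update dist[i][j] ← min(dist[i][j], dist[i][k] + dist[k][j]). The final matrix gives, for each (i, j), the minimum total weight of any directed path from i to j (possibly empty when i = j).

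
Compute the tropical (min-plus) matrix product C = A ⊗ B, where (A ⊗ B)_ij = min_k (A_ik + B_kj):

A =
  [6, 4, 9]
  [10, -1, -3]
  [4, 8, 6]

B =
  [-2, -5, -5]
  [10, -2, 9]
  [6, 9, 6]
A ⊗ B =
  [4, 1, 1]
  [3, -3, 3]
  [2, -1, -1]

Apply the min-plus product entry-by-entry:
  C[0][0] = min over k of (A[0][0] + B[0][0] = 6 + -2 = 4, A[0][1] + B[1][0] = 4 + 10 = 14, A[0][2] + B[2][0] = 9 + 6 = 15) = 4 (attained at k = 0)
  C[0][1] = min over k of (A[0][0] + B[0][1] = 6 + -5 = 1, A[0][1] + B[1][1] = 4 + -2 = 2, A[0][2] + B[2][1] = 9 + 9 = 18) = 1 (attained at k = 0)
  C[0][2] = min over k of (A[0][0] + B[0][2] = 6 + -5 = 1, A[0][1] + B[1][2] = 4 + 9 = 13, A[0][2] + B[2][2] = 9 + 6 = 15) = 1 (attained at k = 0)
  C[1][0] = min over k of (A[1][0] + B[0][0] = 10 + -2 = 8, A[1][1] + B[1][0] = -1 + 10 = 9, A[1][2] + B[2][0] = -3 + 6 = 3) = 3 (attained at k = 2)
  C[1][1] = min over k of (A[1][0] + B[0][1] = 10 + -5 = 5, A[1][1] + B[1][1] = -1 + -2 = -3, A[1][2] + B[2][1] = -3 + 9 = 6) = -3 (attained at k = 1)
  C[1][2] = min over k of (A[1][0] + B[0][2] = 10 + -5 = 5, A[1][1] + B[1][2] = -1 + 9 = 8, A[1][2] + B[2][2] = -3 + 6 = 3) = 3 (attained at k = 2)
  C[2][0] = min over k of (A[2][0] + B[0][0] = 4 + -2 = 2, A[2][1] + B[1][0] = 8 + 10 = 18, A[2][2] + B[2][0] = 6 + 6 = 12) = 2 (attained at k = 0)
  C[2][1] = min over k of (A[2][0] + B[0][1] = 4 + -5 = -1, A[2][1] + B[1][1] = 8 + -2 = 6, A[2][2] + B[2][1] = 6 + 9 = 15) = -1 (attained at k = 0)
  C[2][2] = min over k of (A[2][0] + B[0][2] = 4 + -5 = -1, A[2][1] + B[1][2] = 8 + 9 = 17, A[2][2] + B[2][2] = 6 + 6 = 12) = -1 (attained at k = 0)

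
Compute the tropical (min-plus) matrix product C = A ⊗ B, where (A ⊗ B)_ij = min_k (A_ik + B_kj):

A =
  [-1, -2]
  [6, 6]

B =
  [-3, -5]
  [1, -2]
A ⊗ B =
  [-4, -6]
  [3, 1]

Apply the min-plus product entry-by-entry:
  C[0][0] = min over k of (A[0][0] + B[0][0] = -1 + -3 = -4, A[0][1] + B[1][0] = -2 + 1 = -1) = -4 (attained at k = 0)
  C[0][1] = min over k of (A[0][0] + B[0][1] = -1 + -5 = -6, A[0][1] + B[1][1] = -2 + -2 = -4) = -6 (attained at k = 0)
  C[1][0] = min over k of (A[1][0] + B[0][0] = 6 + -3 = 3, A[1][1] + B[1][0] = 6 + 1 = 7) = 3 (attained at k = 0)
  C[1][1] = min over k of (A[1][0] + B[0][1] = 6 + -5 = 1, A[1][1] + B[1][1] = 6 + -2 = 4) = 1 (attained at k = 0)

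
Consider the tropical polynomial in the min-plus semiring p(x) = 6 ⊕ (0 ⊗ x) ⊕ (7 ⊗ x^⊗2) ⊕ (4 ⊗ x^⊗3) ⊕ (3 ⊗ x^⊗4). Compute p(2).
p(2) = 2

A tropical monomial a ⊗ x^⊗i evaluates to a + i · x. Evaluating each term at x = 2:
  Term 0 contributes 6 + 0 · 2 = 6
  Term 1 contributes 0 + 1 · 2 = 2
  Term 2 contributes 7 + 2 · 2 = 11
  Term 3 contributes 4 + 3 · 2 = 10
  Term 4 contributes 3 + 4 · 2 = 11
p(2) = ⊕ of these = min[6, 2, 11, 10, 11] = 2.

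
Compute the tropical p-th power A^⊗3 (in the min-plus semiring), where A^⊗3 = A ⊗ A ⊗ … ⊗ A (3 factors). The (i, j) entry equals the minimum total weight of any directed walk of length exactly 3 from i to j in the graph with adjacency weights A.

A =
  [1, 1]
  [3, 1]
A^⊗3 =
  [3, 3]
  [5, 3]

Each entry (A^⊗3)_ij equals the minimum over all length-3 walks i = v_0 → v_1 → … → v_3 = j of Σ_t A[v_t][v_{t+1}]. For example, for (i, j) = (0, 1) we minimise over 4 possible intermediate vertex sequences; the minimum is 3, attained along the walk 0 → 0 → 0 → 1.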